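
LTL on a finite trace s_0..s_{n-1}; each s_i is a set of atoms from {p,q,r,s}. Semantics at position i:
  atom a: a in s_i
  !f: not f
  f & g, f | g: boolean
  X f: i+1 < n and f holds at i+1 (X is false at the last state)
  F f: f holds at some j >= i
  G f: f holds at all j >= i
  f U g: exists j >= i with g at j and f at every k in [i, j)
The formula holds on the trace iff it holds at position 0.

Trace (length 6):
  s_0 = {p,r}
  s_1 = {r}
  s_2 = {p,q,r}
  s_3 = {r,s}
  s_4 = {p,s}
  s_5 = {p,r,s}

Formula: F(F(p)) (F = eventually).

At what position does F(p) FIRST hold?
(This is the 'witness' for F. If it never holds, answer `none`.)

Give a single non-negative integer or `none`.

s_0={p,r}: F(p)=True p=True
s_1={r}: F(p)=True p=False
s_2={p,q,r}: F(p)=True p=True
s_3={r,s}: F(p)=True p=False
s_4={p,s}: F(p)=True p=True
s_5={p,r,s}: F(p)=True p=True
F(F(p)) holds; first witness at position 0.

Answer: 0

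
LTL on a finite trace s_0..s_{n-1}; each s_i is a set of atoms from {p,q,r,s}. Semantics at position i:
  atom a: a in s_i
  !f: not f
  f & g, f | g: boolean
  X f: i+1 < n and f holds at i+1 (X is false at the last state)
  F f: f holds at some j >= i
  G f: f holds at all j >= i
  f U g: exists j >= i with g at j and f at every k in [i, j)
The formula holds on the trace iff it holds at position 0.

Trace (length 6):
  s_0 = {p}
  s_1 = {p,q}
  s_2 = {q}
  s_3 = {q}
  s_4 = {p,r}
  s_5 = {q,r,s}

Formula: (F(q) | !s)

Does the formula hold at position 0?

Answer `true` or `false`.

Answer: true

Derivation:
s_0={p}: (F(q) | !s)=True F(q)=True q=False !s=True s=False
s_1={p,q}: (F(q) | !s)=True F(q)=True q=True !s=True s=False
s_2={q}: (F(q) | !s)=True F(q)=True q=True !s=True s=False
s_3={q}: (F(q) | !s)=True F(q)=True q=True !s=True s=False
s_4={p,r}: (F(q) | !s)=True F(q)=True q=False !s=True s=False
s_5={q,r,s}: (F(q) | !s)=True F(q)=True q=True !s=False s=True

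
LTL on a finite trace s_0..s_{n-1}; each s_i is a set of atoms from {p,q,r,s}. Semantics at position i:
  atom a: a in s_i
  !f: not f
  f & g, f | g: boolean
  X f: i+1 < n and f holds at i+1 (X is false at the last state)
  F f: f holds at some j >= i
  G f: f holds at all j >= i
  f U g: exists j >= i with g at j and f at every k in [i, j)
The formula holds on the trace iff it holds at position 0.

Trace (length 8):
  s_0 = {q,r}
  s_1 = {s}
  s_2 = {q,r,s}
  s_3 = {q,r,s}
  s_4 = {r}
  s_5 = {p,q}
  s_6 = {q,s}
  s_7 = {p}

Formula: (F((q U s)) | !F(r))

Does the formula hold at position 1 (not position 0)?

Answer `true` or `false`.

s_0={q,r}: (F((q U s)) | !F(r))=True F((q U s))=True (q U s)=True q=True s=False !F(r)=False F(r)=True r=True
s_1={s}: (F((q U s)) | !F(r))=True F((q U s))=True (q U s)=True q=False s=True !F(r)=False F(r)=True r=False
s_2={q,r,s}: (F((q U s)) | !F(r))=True F((q U s))=True (q U s)=True q=True s=True !F(r)=False F(r)=True r=True
s_3={q,r,s}: (F((q U s)) | !F(r))=True F((q U s))=True (q U s)=True q=True s=True !F(r)=False F(r)=True r=True
s_4={r}: (F((q U s)) | !F(r))=True F((q U s))=True (q U s)=False q=False s=False !F(r)=False F(r)=True r=True
s_5={p,q}: (F((q U s)) | !F(r))=True F((q U s))=True (q U s)=True q=True s=False !F(r)=True F(r)=False r=False
s_6={q,s}: (F((q U s)) | !F(r))=True F((q U s))=True (q U s)=True q=True s=True !F(r)=True F(r)=False r=False
s_7={p}: (F((q U s)) | !F(r))=True F((q U s))=False (q U s)=False q=False s=False !F(r)=True F(r)=False r=False
Evaluating at position 1: result = True

Answer: true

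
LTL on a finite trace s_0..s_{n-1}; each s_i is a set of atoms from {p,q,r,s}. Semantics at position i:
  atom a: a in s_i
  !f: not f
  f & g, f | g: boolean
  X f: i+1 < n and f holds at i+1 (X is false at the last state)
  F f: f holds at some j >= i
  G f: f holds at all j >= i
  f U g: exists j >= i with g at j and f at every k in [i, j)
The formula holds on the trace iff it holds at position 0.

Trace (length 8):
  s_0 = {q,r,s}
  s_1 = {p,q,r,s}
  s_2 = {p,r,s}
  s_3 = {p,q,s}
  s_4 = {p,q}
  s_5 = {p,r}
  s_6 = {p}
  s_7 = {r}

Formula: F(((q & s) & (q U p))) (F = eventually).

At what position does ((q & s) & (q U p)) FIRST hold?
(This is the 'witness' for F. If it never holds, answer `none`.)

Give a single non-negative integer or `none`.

Answer: 0

Derivation:
s_0={q,r,s}: ((q & s) & (q U p))=True (q & s)=True q=True s=True (q U p)=True p=False
s_1={p,q,r,s}: ((q & s) & (q U p))=True (q & s)=True q=True s=True (q U p)=True p=True
s_2={p,r,s}: ((q & s) & (q U p))=False (q & s)=False q=False s=True (q U p)=True p=True
s_3={p,q,s}: ((q & s) & (q U p))=True (q & s)=True q=True s=True (q U p)=True p=True
s_4={p,q}: ((q & s) & (q U p))=False (q & s)=False q=True s=False (q U p)=True p=True
s_5={p,r}: ((q & s) & (q U p))=False (q & s)=False q=False s=False (q U p)=True p=True
s_6={p}: ((q & s) & (q U p))=False (q & s)=False q=False s=False (q U p)=True p=True
s_7={r}: ((q & s) & (q U p))=False (q & s)=False q=False s=False (q U p)=False p=False
F(((q & s) & (q U p))) holds; first witness at position 0.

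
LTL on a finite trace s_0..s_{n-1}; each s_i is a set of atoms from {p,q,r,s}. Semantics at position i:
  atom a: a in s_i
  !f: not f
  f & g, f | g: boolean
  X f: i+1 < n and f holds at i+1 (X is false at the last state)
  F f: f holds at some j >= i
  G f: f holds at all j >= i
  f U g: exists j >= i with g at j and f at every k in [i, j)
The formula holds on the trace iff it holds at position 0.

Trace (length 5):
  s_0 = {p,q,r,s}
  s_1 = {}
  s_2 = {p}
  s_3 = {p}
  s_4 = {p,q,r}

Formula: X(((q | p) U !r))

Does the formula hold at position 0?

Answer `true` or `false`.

s_0={p,q,r,s}: X(((q | p) U !r))=True ((q | p) U !r)=True (q | p)=True q=True p=True !r=False r=True
s_1={}: X(((q | p) U !r))=True ((q | p) U !r)=True (q | p)=False q=False p=False !r=True r=False
s_2={p}: X(((q | p) U !r))=True ((q | p) U !r)=True (q | p)=True q=False p=True !r=True r=False
s_3={p}: X(((q | p) U !r))=False ((q | p) U !r)=True (q | p)=True q=False p=True !r=True r=False
s_4={p,q,r}: X(((q | p) U !r))=False ((q | p) U !r)=False (q | p)=True q=True p=True !r=False r=True

Answer: true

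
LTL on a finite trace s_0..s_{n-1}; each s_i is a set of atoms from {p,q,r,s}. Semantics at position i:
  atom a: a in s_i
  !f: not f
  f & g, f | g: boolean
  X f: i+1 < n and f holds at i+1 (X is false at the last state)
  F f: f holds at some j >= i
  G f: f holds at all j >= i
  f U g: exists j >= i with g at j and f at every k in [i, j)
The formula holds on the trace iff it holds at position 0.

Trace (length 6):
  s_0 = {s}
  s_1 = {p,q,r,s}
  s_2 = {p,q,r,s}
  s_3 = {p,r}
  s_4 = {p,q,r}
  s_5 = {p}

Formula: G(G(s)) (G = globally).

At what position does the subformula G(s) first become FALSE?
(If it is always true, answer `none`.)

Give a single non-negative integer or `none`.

Answer: 0

Derivation:
s_0={s}: G(s)=False s=True
s_1={p,q,r,s}: G(s)=False s=True
s_2={p,q,r,s}: G(s)=False s=True
s_3={p,r}: G(s)=False s=False
s_4={p,q,r}: G(s)=False s=False
s_5={p}: G(s)=False s=False
G(G(s)) holds globally = False
First violation at position 0.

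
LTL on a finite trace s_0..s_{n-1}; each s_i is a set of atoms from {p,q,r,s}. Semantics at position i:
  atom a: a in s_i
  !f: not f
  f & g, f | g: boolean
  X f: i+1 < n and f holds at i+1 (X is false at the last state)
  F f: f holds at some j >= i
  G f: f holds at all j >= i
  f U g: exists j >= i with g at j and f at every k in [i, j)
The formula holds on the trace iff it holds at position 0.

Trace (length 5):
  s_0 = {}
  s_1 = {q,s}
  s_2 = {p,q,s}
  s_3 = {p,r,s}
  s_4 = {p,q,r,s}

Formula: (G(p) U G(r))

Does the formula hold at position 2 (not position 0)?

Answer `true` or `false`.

Answer: true

Derivation:
s_0={}: (G(p) U G(r))=False G(p)=False p=False G(r)=False r=False
s_1={q,s}: (G(p) U G(r))=False G(p)=False p=False G(r)=False r=False
s_2={p,q,s}: (G(p) U G(r))=True G(p)=True p=True G(r)=False r=False
s_3={p,r,s}: (G(p) U G(r))=True G(p)=True p=True G(r)=True r=True
s_4={p,q,r,s}: (G(p) U G(r))=True G(p)=True p=True G(r)=True r=True
Evaluating at position 2: result = True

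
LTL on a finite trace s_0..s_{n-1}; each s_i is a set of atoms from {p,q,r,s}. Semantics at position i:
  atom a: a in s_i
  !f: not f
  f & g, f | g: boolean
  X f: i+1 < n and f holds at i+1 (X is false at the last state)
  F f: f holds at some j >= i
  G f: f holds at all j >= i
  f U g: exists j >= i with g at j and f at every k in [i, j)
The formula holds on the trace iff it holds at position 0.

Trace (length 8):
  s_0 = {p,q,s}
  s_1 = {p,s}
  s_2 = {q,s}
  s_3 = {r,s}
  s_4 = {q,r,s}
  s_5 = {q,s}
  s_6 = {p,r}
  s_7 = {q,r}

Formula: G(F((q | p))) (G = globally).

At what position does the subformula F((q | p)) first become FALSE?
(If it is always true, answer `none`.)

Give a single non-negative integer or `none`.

s_0={p,q,s}: F((q | p))=True (q | p)=True q=True p=True
s_1={p,s}: F((q | p))=True (q | p)=True q=False p=True
s_2={q,s}: F((q | p))=True (q | p)=True q=True p=False
s_3={r,s}: F((q | p))=True (q | p)=False q=False p=False
s_4={q,r,s}: F((q | p))=True (q | p)=True q=True p=False
s_5={q,s}: F((q | p))=True (q | p)=True q=True p=False
s_6={p,r}: F((q | p))=True (q | p)=True q=False p=True
s_7={q,r}: F((q | p))=True (q | p)=True q=True p=False
G(F((q | p))) holds globally = True
No violation — formula holds at every position.

Answer: none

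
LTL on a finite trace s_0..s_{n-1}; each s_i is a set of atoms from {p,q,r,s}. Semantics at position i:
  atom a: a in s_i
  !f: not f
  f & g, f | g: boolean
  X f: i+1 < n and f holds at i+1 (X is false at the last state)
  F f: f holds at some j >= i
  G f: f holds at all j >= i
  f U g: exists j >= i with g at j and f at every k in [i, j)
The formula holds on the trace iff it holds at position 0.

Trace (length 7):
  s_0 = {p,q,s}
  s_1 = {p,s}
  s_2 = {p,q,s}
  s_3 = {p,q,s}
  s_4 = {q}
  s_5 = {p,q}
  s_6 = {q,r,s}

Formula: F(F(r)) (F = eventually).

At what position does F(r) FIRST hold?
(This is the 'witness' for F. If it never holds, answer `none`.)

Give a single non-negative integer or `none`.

s_0={p,q,s}: F(r)=True r=False
s_1={p,s}: F(r)=True r=False
s_2={p,q,s}: F(r)=True r=False
s_3={p,q,s}: F(r)=True r=False
s_4={q}: F(r)=True r=False
s_5={p,q}: F(r)=True r=False
s_6={q,r,s}: F(r)=True r=True
F(F(r)) holds; first witness at position 0.

Answer: 0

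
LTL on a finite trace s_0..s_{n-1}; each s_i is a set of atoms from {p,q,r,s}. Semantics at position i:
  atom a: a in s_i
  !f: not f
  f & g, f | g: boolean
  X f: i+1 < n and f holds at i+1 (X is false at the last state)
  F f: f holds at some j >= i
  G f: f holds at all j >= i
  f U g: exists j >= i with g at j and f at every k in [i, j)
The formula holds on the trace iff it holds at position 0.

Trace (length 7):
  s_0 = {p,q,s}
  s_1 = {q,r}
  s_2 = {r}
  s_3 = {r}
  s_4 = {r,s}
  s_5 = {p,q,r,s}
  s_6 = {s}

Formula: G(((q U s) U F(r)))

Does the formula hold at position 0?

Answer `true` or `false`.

Answer: false

Derivation:
s_0={p,q,s}: G(((q U s) U F(r)))=False ((q U s) U F(r))=True (q U s)=True q=True s=True F(r)=True r=False
s_1={q,r}: G(((q U s) U F(r)))=False ((q U s) U F(r))=True (q U s)=False q=True s=False F(r)=True r=True
s_2={r}: G(((q U s) U F(r)))=False ((q U s) U F(r))=True (q U s)=False q=False s=False F(r)=True r=True
s_3={r}: G(((q U s) U F(r)))=False ((q U s) U F(r))=True (q U s)=False q=False s=False F(r)=True r=True
s_4={r,s}: G(((q U s) U F(r)))=False ((q U s) U F(r))=True (q U s)=True q=False s=True F(r)=True r=True
s_5={p,q,r,s}: G(((q U s) U F(r)))=False ((q U s) U F(r))=True (q U s)=True q=True s=True F(r)=True r=True
s_6={s}: G(((q U s) U F(r)))=False ((q U s) U F(r))=False (q U s)=True q=False s=True F(r)=False r=False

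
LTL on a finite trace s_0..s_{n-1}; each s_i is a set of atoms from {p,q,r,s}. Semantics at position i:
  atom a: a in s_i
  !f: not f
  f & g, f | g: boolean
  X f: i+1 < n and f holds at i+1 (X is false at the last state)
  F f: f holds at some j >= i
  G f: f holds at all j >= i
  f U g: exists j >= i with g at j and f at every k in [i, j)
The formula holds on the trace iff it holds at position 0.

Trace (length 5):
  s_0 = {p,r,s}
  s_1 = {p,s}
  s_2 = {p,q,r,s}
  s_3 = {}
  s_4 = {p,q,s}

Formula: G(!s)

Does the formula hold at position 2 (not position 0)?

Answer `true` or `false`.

s_0={p,r,s}: G(!s)=False !s=False s=True
s_1={p,s}: G(!s)=False !s=False s=True
s_2={p,q,r,s}: G(!s)=False !s=False s=True
s_3={}: G(!s)=False !s=True s=False
s_4={p,q,s}: G(!s)=False !s=False s=True
Evaluating at position 2: result = False

Answer: false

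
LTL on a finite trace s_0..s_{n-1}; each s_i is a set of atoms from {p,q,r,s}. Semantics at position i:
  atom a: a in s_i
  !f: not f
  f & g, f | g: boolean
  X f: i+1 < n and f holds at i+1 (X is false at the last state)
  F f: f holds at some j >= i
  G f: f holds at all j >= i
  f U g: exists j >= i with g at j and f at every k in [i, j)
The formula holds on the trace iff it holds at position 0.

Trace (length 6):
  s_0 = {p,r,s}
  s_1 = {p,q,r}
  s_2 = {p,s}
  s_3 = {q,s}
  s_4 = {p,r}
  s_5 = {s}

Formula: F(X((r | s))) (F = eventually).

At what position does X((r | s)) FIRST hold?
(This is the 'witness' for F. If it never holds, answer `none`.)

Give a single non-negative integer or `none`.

Answer: 0

Derivation:
s_0={p,r,s}: X((r | s))=True (r | s)=True r=True s=True
s_1={p,q,r}: X((r | s))=True (r | s)=True r=True s=False
s_2={p,s}: X((r | s))=True (r | s)=True r=False s=True
s_3={q,s}: X((r | s))=True (r | s)=True r=False s=True
s_4={p,r}: X((r | s))=True (r | s)=True r=True s=False
s_5={s}: X((r | s))=False (r | s)=True r=False s=True
F(X((r | s))) holds; first witness at position 0.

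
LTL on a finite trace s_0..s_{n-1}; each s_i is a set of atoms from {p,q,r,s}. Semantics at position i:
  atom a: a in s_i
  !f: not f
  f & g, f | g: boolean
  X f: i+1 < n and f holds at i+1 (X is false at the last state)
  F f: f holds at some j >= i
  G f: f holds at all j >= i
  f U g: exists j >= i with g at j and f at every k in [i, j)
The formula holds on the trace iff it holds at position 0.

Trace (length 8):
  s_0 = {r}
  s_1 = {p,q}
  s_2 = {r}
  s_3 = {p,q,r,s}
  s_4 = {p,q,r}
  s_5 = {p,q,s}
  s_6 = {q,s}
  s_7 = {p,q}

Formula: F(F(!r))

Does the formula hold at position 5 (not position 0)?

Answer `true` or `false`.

s_0={r}: F(F(!r))=True F(!r)=True !r=False r=True
s_1={p,q}: F(F(!r))=True F(!r)=True !r=True r=False
s_2={r}: F(F(!r))=True F(!r)=True !r=False r=True
s_3={p,q,r,s}: F(F(!r))=True F(!r)=True !r=False r=True
s_4={p,q,r}: F(F(!r))=True F(!r)=True !r=False r=True
s_5={p,q,s}: F(F(!r))=True F(!r)=True !r=True r=False
s_6={q,s}: F(F(!r))=True F(!r)=True !r=True r=False
s_7={p,q}: F(F(!r))=True F(!r)=True !r=True r=False
Evaluating at position 5: result = True

Answer: true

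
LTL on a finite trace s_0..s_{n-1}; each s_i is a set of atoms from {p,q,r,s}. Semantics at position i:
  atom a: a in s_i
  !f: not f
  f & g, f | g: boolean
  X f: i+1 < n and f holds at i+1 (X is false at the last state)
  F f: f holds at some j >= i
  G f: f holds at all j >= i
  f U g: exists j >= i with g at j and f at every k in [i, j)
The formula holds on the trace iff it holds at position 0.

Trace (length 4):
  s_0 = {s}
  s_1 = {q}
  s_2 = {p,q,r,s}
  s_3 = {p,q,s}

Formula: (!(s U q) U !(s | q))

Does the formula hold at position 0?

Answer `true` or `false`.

Answer: false

Derivation:
s_0={s}: (!(s U q) U !(s | q))=False !(s U q)=False (s U q)=True s=True q=False !(s | q)=False (s | q)=True
s_1={q}: (!(s U q) U !(s | q))=False !(s U q)=False (s U q)=True s=False q=True !(s | q)=False (s | q)=True
s_2={p,q,r,s}: (!(s U q) U !(s | q))=False !(s U q)=False (s U q)=True s=True q=True !(s | q)=False (s | q)=True
s_3={p,q,s}: (!(s U q) U !(s | q))=False !(s U q)=False (s U q)=True s=True q=True !(s | q)=False (s | q)=True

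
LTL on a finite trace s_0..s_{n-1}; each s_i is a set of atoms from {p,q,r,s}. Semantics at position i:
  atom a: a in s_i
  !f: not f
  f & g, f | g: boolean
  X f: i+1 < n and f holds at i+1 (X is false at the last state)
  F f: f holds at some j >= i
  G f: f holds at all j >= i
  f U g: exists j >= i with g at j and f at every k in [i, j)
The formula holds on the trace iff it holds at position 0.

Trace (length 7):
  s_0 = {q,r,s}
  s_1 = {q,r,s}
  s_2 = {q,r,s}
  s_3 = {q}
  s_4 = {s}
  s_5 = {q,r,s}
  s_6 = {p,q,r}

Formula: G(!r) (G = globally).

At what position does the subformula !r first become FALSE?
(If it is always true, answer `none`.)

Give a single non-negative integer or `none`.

s_0={q,r,s}: !r=False r=True
s_1={q,r,s}: !r=False r=True
s_2={q,r,s}: !r=False r=True
s_3={q}: !r=True r=False
s_4={s}: !r=True r=False
s_5={q,r,s}: !r=False r=True
s_6={p,q,r}: !r=False r=True
G(!r) holds globally = False
First violation at position 0.

Answer: 0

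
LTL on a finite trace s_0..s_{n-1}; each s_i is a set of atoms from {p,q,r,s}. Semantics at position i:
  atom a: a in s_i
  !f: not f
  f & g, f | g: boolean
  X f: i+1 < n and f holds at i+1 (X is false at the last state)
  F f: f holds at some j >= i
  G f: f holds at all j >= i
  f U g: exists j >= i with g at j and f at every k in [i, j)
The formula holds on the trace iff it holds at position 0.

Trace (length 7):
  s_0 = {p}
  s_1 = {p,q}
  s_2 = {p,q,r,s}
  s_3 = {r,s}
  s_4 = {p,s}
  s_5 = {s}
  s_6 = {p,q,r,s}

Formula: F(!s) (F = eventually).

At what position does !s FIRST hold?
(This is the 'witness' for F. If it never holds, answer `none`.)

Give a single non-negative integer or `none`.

Answer: 0

Derivation:
s_0={p}: !s=True s=False
s_1={p,q}: !s=True s=False
s_2={p,q,r,s}: !s=False s=True
s_3={r,s}: !s=False s=True
s_4={p,s}: !s=False s=True
s_5={s}: !s=False s=True
s_6={p,q,r,s}: !s=False s=True
F(!s) holds; first witness at position 0.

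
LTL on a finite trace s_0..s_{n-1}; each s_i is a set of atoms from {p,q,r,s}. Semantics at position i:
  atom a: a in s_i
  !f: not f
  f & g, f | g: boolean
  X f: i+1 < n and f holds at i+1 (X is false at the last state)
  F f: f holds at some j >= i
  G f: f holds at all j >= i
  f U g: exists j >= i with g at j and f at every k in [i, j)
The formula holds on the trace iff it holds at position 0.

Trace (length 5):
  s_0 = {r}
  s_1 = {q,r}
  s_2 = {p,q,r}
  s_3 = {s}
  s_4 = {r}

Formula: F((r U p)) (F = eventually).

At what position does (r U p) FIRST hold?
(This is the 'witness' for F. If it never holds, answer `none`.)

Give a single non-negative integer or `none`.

Answer: 0

Derivation:
s_0={r}: (r U p)=True r=True p=False
s_1={q,r}: (r U p)=True r=True p=False
s_2={p,q,r}: (r U p)=True r=True p=True
s_3={s}: (r U p)=False r=False p=False
s_4={r}: (r U p)=False r=True p=False
F((r U p)) holds; first witness at position 0.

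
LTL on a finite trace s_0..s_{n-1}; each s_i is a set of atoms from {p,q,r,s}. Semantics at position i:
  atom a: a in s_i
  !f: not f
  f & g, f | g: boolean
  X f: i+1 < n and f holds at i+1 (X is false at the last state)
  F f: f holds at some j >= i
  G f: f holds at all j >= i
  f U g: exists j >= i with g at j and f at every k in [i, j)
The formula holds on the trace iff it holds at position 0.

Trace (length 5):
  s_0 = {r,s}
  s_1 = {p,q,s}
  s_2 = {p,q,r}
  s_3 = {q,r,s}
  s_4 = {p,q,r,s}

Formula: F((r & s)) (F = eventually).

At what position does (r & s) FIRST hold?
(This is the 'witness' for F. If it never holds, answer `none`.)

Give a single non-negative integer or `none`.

Answer: 0

Derivation:
s_0={r,s}: (r & s)=True r=True s=True
s_1={p,q,s}: (r & s)=False r=False s=True
s_2={p,q,r}: (r & s)=False r=True s=False
s_3={q,r,s}: (r & s)=True r=True s=True
s_4={p,q,r,s}: (r & s)=True r=True s=True
F((r & s)) holds; first witness at position 0.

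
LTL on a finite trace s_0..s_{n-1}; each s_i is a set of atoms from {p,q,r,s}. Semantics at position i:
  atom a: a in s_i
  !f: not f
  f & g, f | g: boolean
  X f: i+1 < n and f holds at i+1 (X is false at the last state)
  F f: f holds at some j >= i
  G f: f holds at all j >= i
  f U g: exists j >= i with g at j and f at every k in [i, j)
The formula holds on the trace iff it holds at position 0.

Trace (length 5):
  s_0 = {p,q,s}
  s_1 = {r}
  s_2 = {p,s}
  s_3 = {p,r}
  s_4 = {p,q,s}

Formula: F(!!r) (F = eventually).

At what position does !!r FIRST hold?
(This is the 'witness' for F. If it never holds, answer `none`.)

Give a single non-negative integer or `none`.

s_0={p,q,s}: !!r=False !r=True r=False
s_1={r}: !!r=True !r=False r=True
s_2={p,s}: !!r=False !r=True r=False
s_3={p,r}: !!r=True !r=False r=True
s_4={p,q,s}: !!r=False !r=True r=False
F(!!r) holds; first witness at position 1.

Answer: 1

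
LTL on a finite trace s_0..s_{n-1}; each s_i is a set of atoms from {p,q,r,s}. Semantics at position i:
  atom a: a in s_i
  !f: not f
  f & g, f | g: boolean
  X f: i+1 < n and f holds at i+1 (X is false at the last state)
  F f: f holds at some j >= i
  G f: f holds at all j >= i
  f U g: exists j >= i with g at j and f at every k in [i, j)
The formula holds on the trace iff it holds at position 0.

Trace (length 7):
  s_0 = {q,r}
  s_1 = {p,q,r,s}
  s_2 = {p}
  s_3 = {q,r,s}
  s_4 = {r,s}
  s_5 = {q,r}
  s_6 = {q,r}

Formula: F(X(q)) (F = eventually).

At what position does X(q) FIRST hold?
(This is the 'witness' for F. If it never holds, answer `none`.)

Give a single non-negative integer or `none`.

s_0={q,r}: X(q)=True q=True
s_1={p,q,r,s}: X(q)=False q=True
s_2={p}: X(q)=True q=False
s_3={q,r,s}: X(q)=False q=True
s_4={r,s}: X(q)=True q=False
s_5={q,r}: X(q)=True q=True
s_6={q,r}: X(q)=False q=True
F(X(q)) holds; first witness at position 0.

Answer: 0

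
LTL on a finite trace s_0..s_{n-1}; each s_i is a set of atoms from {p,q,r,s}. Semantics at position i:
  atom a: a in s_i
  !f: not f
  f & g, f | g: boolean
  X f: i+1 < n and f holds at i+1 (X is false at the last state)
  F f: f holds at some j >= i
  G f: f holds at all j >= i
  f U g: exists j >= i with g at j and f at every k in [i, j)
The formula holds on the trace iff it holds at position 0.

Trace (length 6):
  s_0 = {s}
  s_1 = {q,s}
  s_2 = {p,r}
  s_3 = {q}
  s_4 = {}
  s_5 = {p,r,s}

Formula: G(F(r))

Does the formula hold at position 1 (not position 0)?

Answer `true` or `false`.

s_0={s}: G(F(r))=True F(r)=True r=False
s_1={q,s}: G(F(r))=True F(r)=True r=False
s_2={p,r}: G(F(r))=True F(r)=True r=True
s_3={q}: G(F(r))=True F(r)=True r=False
s_4={}: G(F(r))=True F(r)=True r=False
s_5={p,r,s}: G(F(r))=True F(r)=True r=True
Evaluating at position 1: result = True

Answer: true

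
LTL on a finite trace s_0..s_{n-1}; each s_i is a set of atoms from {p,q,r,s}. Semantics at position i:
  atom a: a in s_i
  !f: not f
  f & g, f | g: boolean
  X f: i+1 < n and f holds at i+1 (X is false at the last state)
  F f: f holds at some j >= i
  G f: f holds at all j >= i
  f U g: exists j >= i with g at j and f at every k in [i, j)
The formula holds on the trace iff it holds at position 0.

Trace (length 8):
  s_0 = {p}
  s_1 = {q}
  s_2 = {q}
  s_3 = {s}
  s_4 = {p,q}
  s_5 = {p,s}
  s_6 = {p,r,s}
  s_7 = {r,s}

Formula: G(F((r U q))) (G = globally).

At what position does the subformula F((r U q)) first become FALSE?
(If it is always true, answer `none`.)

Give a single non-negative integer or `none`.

Answer: 5

Derivation:
s_0={p}: F((r U q))=True (r U q)=False r=False q=False
s_1={q}: F((r U q))=True (r U q)=True r=False q=True
s_2={q}: F((r U q))=True (r U q)=True r=False q=True
s_3={s}: F((r U q))=True (r U q)=False r=False q=False
s_4={p,q}: F((r U q))=True (r U q)=True r=False q=True
s_5={p,s}: F((r U q))=False (r U q)=False r=False q=False
s_6={p,r,s}: F((r U q))=False (r U q)=False r=True q=False
s_7={r,s}: F((r U q))=False (r U q)=False r=True q=False
G(F((r U q))) holds globally = False
First violation at position 5.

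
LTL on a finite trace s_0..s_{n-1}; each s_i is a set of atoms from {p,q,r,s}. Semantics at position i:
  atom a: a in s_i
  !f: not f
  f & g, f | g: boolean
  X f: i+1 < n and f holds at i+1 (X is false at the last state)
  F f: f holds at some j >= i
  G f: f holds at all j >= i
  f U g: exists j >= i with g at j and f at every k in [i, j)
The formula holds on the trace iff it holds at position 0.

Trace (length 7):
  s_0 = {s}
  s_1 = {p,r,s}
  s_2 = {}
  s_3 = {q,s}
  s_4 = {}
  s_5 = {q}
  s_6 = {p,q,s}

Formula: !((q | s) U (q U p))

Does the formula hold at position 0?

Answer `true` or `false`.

s_0={s}: !((q | s) U (q U p))=False ((q | s) U (q U p))=True (q | s)=True q=False s=True (q U p)=False p=False
s_1={p,r,s}: !((q | s) U (q U p))=False ((q | s) U (q U p))=True (q | s)=True q=False s=True (q U p)=True p=True
s_2={}: !((q | s) U (q U p))=True ((q | s) U (q U p))=False (q | s)=False q=False s=False (q U p)=False p=False
s_3={q,s}: !((q | s) U (q U p))=True ((q | s) U (q U p))=False (q | s)=True q=True s=True (q U p)=False p=False
s_4={}: !((q | s) U (q U p))=True ((q | s) U (q U p))=False (q | s)=False q=False s=False (q U p)=False p=False
s_5={q}: !((q | s) U (q U p))=False ((q | s) U (q U p))=True (q | s)=True q=True s=False (q U p)=True p=False
s_6={p,q,s}: !((q | s) U (q U p))=False ((q | s) U (q U p))=True (q | s)=True q=True s=True (q U p)=True p=True

Answer: false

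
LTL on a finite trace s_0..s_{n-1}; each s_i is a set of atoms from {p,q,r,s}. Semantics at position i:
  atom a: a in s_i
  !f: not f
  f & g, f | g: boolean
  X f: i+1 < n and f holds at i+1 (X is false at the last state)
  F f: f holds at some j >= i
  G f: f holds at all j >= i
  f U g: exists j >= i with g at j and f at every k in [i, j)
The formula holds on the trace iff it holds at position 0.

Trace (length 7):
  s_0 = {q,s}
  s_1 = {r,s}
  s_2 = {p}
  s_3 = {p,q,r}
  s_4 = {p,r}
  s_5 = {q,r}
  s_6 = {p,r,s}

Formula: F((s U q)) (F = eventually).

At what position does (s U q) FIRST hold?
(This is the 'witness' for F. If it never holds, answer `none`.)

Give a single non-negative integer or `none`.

Answer: 0

Derivation:
s_0={q,s}: (s U q)=True s=True q=True
s_1={r,s}: (s U q)=False s=True q=False
s_2={p}: (s U q)=False s=False q=False
s_3={p,q,r}: (s U q)=True s=False q=True
s_4={p,r}: (s U q)=False s=False q=False
s_5={q,r}: (s U q)=True s=False q=True
s_6={p,r,s}: (s U q)=False s=True q=False
F((s U q)) holds; first witness at position 0.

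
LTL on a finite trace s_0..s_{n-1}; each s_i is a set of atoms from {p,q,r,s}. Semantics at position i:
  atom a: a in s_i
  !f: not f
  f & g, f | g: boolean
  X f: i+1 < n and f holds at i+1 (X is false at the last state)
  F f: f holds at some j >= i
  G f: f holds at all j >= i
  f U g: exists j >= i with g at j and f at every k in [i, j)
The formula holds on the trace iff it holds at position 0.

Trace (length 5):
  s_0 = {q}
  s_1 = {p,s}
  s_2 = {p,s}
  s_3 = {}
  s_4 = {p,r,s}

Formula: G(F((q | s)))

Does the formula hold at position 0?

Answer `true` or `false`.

s_0={q}: G(F((q | s)))=True F((q | s))=True (q | s)=True q=True s=False
s_1={p,s}: G(F((q | s)))=True F((q | s))=True (q | s)=True q=False s=True
s_2={p,s}: G(F((q | s)))=True F((q | s))=True (q | s)=True q=False s=True
s_3={}: G(F((q | s)))=True F((q | s))=True (q | s)=False q=False s=False
s_4={p,r,s}: G(F((q | s)))=True F((q | s))=True (q | s)=True q=False s=True

Answer: true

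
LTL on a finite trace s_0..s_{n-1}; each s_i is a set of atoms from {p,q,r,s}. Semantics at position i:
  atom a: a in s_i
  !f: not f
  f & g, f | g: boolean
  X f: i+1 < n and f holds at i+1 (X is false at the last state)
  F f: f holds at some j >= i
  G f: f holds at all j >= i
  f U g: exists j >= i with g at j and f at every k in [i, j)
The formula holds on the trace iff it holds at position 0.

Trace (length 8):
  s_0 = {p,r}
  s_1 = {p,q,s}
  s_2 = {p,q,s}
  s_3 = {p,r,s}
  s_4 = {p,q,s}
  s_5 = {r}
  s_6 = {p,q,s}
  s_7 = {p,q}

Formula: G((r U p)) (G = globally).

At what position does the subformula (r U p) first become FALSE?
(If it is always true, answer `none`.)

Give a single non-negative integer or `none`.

Answer: none

Derivation:
s_0={p,r}: (r U p)=True r=True p=True
s_1={p,q,s}: (r U p)=True r=False p=True
s_2={p,q,s}: (r U p)=True r=False p=True
s_3={p,r,s}: (r U p)=True r=True p=True
s_4={p,q,s}: (r U p)=True r=False p=True
s_5={r}: (r U p)=True r=True p=False
s_6={p,q,s}: (r U p)=True r=False p=True
s_7={p,q}: (r U p)=True r=False p=True
G((r U p)) holds globally = True
No violation — formula holds at every position.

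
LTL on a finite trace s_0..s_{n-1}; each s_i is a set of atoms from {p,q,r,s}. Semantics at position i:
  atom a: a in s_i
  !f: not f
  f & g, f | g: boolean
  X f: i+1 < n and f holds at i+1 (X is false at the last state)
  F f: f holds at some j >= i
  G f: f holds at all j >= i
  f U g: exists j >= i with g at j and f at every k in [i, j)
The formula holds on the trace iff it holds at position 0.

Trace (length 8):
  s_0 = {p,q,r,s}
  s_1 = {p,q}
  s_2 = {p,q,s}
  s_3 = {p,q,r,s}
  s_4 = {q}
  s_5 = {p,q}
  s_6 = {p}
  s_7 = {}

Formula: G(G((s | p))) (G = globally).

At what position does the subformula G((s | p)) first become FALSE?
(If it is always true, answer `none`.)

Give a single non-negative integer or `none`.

s_0={p,q,r,s}: G((s | p))=False (s | p)=True s=True p=True
s_1={p,q}: G((s | p))=False (s | p)=True s=False p=True
s_2={p,q,s}: G((s | p))=False (s | p)=True s=True p=True
s_3={p,q,r,s}: G((s | p))=False (s | p)=True s=True p=True
s_4={q}: G((s | p))=False (s | p)=False s=False p=False
s_5={p,q}: G((s | p))=False (s | p)=True s=False p=True
s_6={p}: G((s | p))=False (s | p)=True s=False p=True
s_7={}: G((s | p))=False (s | p)=False s=False p=False
G(G((s | p))) holds globally = False
First violation at position 0.

Answer: 0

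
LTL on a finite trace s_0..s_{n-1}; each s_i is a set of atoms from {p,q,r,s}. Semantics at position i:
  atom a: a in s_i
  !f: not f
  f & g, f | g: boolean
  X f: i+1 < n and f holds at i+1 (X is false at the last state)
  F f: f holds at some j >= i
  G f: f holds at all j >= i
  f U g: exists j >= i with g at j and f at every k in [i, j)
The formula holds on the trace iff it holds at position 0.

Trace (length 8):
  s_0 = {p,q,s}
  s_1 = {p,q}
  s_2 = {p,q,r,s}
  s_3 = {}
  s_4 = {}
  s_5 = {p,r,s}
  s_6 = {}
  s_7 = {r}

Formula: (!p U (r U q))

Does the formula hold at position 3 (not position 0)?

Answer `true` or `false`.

s_0={p,q,s}: (!p U (r U q))=True !p=False p=True (r U q)=True r=False q=True
s_1={p,q}: (!p U (r U q))=True !p=False p=True (r U q)=True r=False q=True
s_2={p,q,r,s}: (!p U (r U q))=True !p=False p=True (r U q)=True r=True q=True
s_3={}: (!p U (r U q))=False !p=True p=False (r U q)=False r=False q=False
s_4={}: (!p U (r U q))=False !p=True p=False (r U q)=False r=False q=False
s_5={p,r,s}: (!p U (r U q))=False !p=False p=True (r U q)=False r=True q=False
s_6={}: (!p U (r U q))=False !p=True p=False (r U q)=False r=False q=False
s_7={r}: (!p U (r U q))=False !p=True p=False (r U q)=False r=True q=False
Evaluating at position 3: result = False

Answer: false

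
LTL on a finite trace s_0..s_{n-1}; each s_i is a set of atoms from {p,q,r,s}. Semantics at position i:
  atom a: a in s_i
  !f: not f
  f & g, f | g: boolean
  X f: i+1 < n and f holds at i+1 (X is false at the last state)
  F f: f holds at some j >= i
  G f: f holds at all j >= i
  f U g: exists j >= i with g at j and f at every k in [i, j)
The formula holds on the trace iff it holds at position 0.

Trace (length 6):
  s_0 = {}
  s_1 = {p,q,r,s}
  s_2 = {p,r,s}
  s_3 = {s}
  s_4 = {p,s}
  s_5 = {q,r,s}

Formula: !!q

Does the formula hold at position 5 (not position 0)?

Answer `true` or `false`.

Answer: true

Derivation:
s_0={}: !!q=False !q=True q=False
s_1={p,q,r,s}: !!q=True !q=False q=True
s_2={p,r,s}: !!q=False !q=True q=False
s_3={s}: !!q=False !q=True q=False
s_4={p,s}: !!q=False !q=True q=False
s_5={q,r,s}: !!q=True !q=False q=True
Evaluating at position 5: result = True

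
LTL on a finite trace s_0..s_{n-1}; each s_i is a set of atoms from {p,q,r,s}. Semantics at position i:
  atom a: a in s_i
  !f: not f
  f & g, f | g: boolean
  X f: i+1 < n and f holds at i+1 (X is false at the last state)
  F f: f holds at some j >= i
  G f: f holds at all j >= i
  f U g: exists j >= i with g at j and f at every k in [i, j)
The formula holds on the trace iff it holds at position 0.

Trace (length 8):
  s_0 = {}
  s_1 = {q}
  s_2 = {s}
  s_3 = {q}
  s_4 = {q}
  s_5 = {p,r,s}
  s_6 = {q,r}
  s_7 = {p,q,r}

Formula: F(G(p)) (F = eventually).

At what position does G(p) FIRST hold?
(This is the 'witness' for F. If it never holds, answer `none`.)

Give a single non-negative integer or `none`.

Answer: 7

Derivation:
s_0={}: G(p)=False p=False
s_1={q}: G(p)=False p=False
s_2={s}: G(p)=False p=False
s_3={q}: G(p)=False p=False
s_4={q}: G(p)=False p=False
s_5={p,r,s}: G(p)=False p=True
s_6={q,r}: G(p)=False p=False
s_7={p,q,r}: G(p)=True p=True
F(G(p)) holds; first witness at position 7.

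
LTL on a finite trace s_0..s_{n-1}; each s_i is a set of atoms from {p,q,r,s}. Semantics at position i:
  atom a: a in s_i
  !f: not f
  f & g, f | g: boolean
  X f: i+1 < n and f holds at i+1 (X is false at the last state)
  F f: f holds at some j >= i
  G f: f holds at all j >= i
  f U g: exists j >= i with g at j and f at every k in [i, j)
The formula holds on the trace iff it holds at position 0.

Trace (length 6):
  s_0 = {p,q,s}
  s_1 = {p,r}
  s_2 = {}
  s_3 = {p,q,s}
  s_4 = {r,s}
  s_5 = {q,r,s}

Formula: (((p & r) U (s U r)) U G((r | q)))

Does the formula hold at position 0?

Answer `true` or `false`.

s_0={p,q,s}: (((p & r) U (s U r)) U G((r | q)))=False ((p & r) U (s U r))=True (p & r)=False p=True r=False (s U r)=True s=True G((r | q))=False (r | q)=True q=True
s_1={p,r}: (((p & r) U (s U r)) U G((r | q)))=False ((p & r) U (s U r))=True (p & r)=True p=True r=True (s U r)=True s=False G((r | q))=False (r | q)=True q=False
s_2={}: (((p & r) U (s U r)) U G((r | q)))=False ((p & r) U (s U r))=False (p & r)=False p=False r=False (s U r)=False s=False G((r | q))=False (r | q)=False q=False
s_3={p,q,s}: (((p & r) U (s U r)) U G((r | q)))=True ((p & r) U (s U r))=True (p & r)=False p=True r=False (s U r)=True s=True G((r | q))=True (r | q)=True q=True
s_4={r,s}: (((p & r) U (s U r)) U G((r | q)))=True ((p & r) U (s U r))=True (p & r)=False p=False r=True (s U r)=True s=True G((r | q))=True (r | q)=True q=False
s_5={q,r,s}: (((p & r) U (s U r)) U G((r | q)))=True ((p & r) U (s U r))=True (p & r)=False p=False r=True (s U r)=True s=True G((r | q))=True (r | q)=True q=True

Answer: false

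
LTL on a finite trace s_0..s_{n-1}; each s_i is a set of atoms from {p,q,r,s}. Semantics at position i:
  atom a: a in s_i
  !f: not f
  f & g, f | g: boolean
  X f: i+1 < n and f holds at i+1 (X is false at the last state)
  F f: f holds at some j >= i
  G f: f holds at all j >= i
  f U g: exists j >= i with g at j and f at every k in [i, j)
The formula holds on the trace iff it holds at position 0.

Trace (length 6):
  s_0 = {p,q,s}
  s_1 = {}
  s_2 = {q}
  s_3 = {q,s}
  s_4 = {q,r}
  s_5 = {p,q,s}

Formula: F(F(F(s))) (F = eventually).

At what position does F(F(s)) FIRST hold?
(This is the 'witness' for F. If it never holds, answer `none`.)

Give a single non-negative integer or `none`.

Answer: 0

Derivation:
s_0={p,q,s}: F(F(s))=True F(s)=True s=True
s_1={}: F(F(s))=True F(s)=True s=False
s_2={q}: F(F(s))=True F(s)=True s=False
s_3={q,s}: F(F(s))=True F(s)=True s=True
s_4={q,r}: F(F(s))=True F(s)=True s=False
s_5={p,q,s}: F(F(s))=True F(s)=True s=True
F(F(F(s))) holds; first witness at position 0.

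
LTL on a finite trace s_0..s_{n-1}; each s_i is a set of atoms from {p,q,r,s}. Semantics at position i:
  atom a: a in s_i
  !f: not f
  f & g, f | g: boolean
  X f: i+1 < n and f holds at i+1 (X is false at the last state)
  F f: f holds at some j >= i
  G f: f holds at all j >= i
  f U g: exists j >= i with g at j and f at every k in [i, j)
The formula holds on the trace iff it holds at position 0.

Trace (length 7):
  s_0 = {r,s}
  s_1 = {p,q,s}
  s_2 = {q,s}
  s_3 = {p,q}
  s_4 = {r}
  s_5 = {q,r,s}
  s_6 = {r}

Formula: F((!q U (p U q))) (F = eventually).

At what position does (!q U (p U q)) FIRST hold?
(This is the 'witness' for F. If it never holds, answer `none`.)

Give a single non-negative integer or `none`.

s_0={r,s}: (!q U (p U q))=True !q=True q=False (p U q)=False p=False
s_1={p,q,s}: (!q U (p U q))=True !q=False q=True (p U q)=True p=True
s_2={q,s}: (!q U (p U q))=True !q=False q=True (p U q)=True p=False
s_3={p,q}: (!q U (p U q))=True !q=False q=True (p U q)=True p=True
s_4={r}: (!q U (p U q))=True !q=True q=False (p U q)=False p=False
s_5={q,r,s}: (!q U (p U q))=True !q=False q=True (p U q)=True p=False
s_6={r}: (!q U (p U q))=False !q=True q=False (p U q)=False p=False
F((!q U (p U q))) holds; first witness at position 0.

Answer: 0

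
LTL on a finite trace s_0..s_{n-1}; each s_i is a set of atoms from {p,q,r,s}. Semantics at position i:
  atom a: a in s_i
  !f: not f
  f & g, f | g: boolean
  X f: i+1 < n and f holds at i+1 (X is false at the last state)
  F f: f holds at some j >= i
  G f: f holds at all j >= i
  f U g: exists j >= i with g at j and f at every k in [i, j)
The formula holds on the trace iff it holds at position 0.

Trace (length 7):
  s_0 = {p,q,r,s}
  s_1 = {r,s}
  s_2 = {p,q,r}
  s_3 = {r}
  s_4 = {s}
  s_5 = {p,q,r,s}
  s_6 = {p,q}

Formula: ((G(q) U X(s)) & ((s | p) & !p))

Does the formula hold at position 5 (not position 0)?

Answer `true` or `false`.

Answer: false

Derivation:
s_0={p,q,r,s}: ((G(q) U X(s)) & ((s | p) & !p))=False (G(q) U X(s))=True G(q)=False q=True X(s)=True s=True ((s | p) & !p)=False (s | p)=True p=True !p=False
s_1={r,s}: ((G(q) U X(s)) & ((s | p) & !p))=False (G(q) U X(s))=False G(q)=False q=False X(s)=False s=True ((s | p) & !p)=True (s | p)=True p=False !p=True
s_2={p,q,r}: ((G(q) U X(s)) & ((s | p) & !p))=False (G(q) U X(s))=False G(q)=False q=True X(s)=False s=False ((s | p) & !p)=False (s | p)=True p=True !p=False
s_3={r}: ((G(q) U X(s)) & ((s | p) & !p))=False (G(q) U X(s))=True G(q)=False q=False X(s)=True s=False ((s | p) & !p)=False (s | p)=False p=False !p=True
s_4={s}: ((G(q) U X(s)) & ((s | p) & !p))=True (G(q) U X(s))=True G(q)=False q=False X(s)=True s=True ((s | p) & !p)=True (s | p)=True p=False !p=True
s_5={p,q,r,s}: ((G(q) U X(s)) & ((s | p) & !p))=False (G(q) U X(s))=False G(q)=True q=True X(s)=False s=True ((s | p) & !p)=False (s | p)=True p=True !p=False
s_6={p,q}: ((G(q) U X(s)) & ((s | p) & !p))=False (G(q) U X(s))=False G(q)=True q=True X(s)=False s=False ((s | p) & !p)=False (s | p)=True p=True !p=False
Evaluating at position 5: result = False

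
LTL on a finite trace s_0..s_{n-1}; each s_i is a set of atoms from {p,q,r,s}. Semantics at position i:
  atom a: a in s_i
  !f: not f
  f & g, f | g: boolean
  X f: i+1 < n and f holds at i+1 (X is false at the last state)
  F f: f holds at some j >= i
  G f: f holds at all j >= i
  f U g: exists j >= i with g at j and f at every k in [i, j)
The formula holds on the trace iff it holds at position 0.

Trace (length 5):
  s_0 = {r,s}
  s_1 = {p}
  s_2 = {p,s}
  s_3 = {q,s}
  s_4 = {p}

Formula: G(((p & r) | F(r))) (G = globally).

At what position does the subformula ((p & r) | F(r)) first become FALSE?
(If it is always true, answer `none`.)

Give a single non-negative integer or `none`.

Answer: 1

Derivation:
s_0={r,s}: ((p & r) | F(r))=True (p & r)=False p=False r=True F(r)=True
s_1={p}: ((p & r) | F(r))=False (p & r)=False p=True r=False F(r)=False
s_2={p,s}: ((p & r) | F(r))=False (p & r)=False p=True r=False F(r)=False
s_3={q,s}: ((p & r) | F(r))=False (p & r)=False p=False r=False F(r)=False
s_4={p}: ((p & r) | F(r))=False (p & r)=False p=True r=False F(r)=False
G(((p & r) | F(r))) holds globally = False
First violation at position 1.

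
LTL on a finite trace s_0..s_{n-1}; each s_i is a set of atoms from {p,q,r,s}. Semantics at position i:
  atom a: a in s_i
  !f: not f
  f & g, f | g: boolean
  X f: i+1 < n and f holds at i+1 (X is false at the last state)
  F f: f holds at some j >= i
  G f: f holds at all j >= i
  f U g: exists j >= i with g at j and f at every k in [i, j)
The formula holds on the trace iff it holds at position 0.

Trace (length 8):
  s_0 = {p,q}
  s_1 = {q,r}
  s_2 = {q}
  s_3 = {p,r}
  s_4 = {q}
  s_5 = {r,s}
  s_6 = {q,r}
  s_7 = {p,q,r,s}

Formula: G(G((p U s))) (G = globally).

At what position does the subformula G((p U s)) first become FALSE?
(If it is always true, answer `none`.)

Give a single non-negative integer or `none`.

s_0={p,q}: G((p U s))=False (p U s)=False p=True s=False
s_1={q,r}: G((p U s))=False (p U s)=False p=False s=False
s_2={q}: G((p U s))=False (p U s)=False p=False s=False
s_3={p,r}: G((p U s))=False (p U s)=False p=True s=False
s_4={q}: G((p U s))=False (p U s)=False p=False s=False
s_5={r,s}: G((p U s))=False (p U s)=True p=False s=True
s_6={q,r}: G((p U s))=False (p U s)=False p=False s=False
s_7={p,q,r,s}: G((p U s))=True (p U s)=True p=True s=True
G(G((p U s))) holds globally = False
First violation at position 0.

Answer: 0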